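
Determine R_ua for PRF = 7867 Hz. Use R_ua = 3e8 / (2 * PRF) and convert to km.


R_ua = 3e8 / (2 * 7867) = 19067.0 m = 19.1 km

19.1 km


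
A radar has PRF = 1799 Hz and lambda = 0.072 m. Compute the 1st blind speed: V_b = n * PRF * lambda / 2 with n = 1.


V_blind = 1 * 1799 * 0.072 / 2 = 64.8 m/s

64.8 m/s


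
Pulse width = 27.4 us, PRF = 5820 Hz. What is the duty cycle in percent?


DC = 27.4e-6 * 5820 * 100 = 15.95%

15.95%


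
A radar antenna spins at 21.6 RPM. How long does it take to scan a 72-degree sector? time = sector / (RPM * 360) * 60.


t = 72 / (21.6 * 360) * 60 = 0.56 s

0.56 s


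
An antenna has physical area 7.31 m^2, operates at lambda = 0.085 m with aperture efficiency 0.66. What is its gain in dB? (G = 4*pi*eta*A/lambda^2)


G_linear = 4*pi*0.66*7.31/0.085^2 = 8391.38
G_dB = 10*log10(8391.38) = 39.2 dB

39.2 dB


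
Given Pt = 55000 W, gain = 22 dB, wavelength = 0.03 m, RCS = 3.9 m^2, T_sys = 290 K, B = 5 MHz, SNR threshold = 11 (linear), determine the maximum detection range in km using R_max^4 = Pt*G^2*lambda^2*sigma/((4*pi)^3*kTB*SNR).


G_lin = 10^(22/10) = 158.489319
R^4 = 55000 * 158.489319^2 * 0.03^2 * 3.9 / ((4*pi)^3 * 1.38e-23 * 290 * 5000000.0 * 11)
R^4 = 1.1102e16 m^4
R_max = (1.1102e16)^(1/4) = 10264.8 m = 10.3 km

10.3 km


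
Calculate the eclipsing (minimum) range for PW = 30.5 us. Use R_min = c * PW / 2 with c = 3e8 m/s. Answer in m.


R_min = 3e8 * 30.5e-6 / 2 = 4575.0 m

4575.0 m


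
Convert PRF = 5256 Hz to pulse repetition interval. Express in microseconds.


PRI = 1/5256 = 0.0001902588 s = 190.3 us

190.3 us


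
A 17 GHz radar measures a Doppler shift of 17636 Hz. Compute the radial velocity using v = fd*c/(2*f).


v = 17636 * 3e8 / (2 * 17000000000.0) = 155.6 m/s

155.6 m/s


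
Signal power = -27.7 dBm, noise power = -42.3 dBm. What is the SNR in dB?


SNR = -27.7 - (-42.3) = 14.6 dB

14.6 dB


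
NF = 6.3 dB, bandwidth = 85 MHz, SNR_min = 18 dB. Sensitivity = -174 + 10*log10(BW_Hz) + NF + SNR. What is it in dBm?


10*log10(85000000.0) = 79.29
S = -174 + 79.29 + 6.3 + 18 = -70.4 dBm

-70.4 dBm


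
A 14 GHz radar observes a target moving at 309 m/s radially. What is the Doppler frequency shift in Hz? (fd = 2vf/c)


fd = 2 * 309 * 14000000000.0 / 3e8 = 28840.0 Hz

28840.0 Hz


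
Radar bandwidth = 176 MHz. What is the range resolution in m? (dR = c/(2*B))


dR = 3e8 / (2 * 176000000.0) = 0.85 m

0.85 m


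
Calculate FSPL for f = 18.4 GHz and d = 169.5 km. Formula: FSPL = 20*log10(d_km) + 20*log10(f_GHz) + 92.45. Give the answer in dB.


20*log10(169.5) = 44.58
20*log10(18.4) = 25.3
FSPL = 162.3 dB

162.3 dB


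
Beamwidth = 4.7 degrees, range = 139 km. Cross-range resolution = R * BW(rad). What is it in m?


BW_rad = 0.082030475
CR = 139000 * 0.082030475 = 11402.2 m

11402.2 m


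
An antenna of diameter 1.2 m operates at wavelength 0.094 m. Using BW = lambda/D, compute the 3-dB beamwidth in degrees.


BW_rad = 0.094 / 1.2 = 0.078333
BW_deg = 4.49 degrees

4.49 degrees


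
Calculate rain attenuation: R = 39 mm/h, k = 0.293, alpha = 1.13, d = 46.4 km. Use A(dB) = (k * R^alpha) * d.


gamma = 0.293 * 39^1.13 = 18.398 dB/km
A = 18.398 * 46.4 = 853.67 dB

853.67 dB


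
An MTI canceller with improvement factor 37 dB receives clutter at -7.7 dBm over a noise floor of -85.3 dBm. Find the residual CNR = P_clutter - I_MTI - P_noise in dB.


CNR = -7.7 - 37 - (-85.3) = 40.6 dB

40.6 dB


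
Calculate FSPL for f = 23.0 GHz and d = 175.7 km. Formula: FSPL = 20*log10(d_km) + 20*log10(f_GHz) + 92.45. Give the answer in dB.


20*log10(175.7) = 44.9
20*log10(23.0) = 27.23
FSPL = 164.6 dB

164.6 dB


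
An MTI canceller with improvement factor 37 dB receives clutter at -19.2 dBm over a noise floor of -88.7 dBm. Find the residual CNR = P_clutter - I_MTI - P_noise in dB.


CNR = -19.2 - 37 - (-88.7) = 32.5 dB

32.5 dB


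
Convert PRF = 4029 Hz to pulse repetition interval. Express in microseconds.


PRI = 1/4029 = 0.0002482005 s = 248.2 us

248.2 us


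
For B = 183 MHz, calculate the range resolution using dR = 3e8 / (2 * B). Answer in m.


dR = 3e8 / (2 * 183000000.0) = 0.82 m

0.82 m


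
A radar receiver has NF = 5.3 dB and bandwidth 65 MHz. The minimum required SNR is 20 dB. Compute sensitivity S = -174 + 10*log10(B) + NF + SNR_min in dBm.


10*log10(65000000.0) = 78.13
S = -174 + 78.13 + 5.3 + 20 = -70.6 dBm

-70.6 dBm


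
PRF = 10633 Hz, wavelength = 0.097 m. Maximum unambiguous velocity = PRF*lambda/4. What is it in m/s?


V_ua = 10633 * 0.097 / 4 = 257.9 m/s

257.9 m/s


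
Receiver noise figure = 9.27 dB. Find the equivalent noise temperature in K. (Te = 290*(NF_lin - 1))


NF_lin = 10^(9.27/10) = 8.452788
Te = 290 * (8.452788 - 1) = 2161.3 K

2161.3 K


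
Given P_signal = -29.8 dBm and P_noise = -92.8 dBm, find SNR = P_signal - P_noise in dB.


SNR = -29.8 - (-92.8) = 63.0 dB

63.0 dB


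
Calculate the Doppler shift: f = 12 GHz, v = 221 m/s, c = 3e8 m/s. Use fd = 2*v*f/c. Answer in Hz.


fd = 2 * 221 * 12000000000.0 / 3e8 = 17680.0 Hz

17680.0 Hz


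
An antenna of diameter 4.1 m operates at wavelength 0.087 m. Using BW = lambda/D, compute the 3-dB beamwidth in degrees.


BW_rad = 0.087 / 4.1 = 0.02122
BW_deg = 1.22 degrees

1.22 degrees


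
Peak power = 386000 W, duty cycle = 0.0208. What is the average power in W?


P_avg = 386000 * 0.0208 = 8028.8 W

8028.8 W


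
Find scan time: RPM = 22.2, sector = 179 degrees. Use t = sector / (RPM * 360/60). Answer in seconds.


t = 179 / (22.2 * 360) * 60 = 1.34 s

1.34 s


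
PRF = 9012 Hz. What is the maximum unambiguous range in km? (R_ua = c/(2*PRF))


R_ua = 3e8 / (2 * 9012) = 16644.5 m = 16.6 km

16.6 km


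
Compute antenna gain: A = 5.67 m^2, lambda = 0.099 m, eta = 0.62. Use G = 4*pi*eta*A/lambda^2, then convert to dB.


G_linear = 4*pi*0.62*5.67/0.099^2 = 4507.28
G_dB = 10*log10(4507.28) = 36.5 dB

36.5 dB


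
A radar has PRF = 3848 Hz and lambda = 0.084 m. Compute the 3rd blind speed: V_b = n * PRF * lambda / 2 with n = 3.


V_blind = 3 * 3848 * 0.084 / 2 = 484.8 m/s

484.8 m/s


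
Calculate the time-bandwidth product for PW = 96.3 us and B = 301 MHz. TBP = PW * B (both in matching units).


TBP = 96.3 * 301 = 28986.3

28986.3


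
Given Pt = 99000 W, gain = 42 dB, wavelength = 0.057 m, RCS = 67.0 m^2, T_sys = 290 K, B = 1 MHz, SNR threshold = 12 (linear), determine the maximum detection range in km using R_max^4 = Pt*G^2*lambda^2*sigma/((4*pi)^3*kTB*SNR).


G_lin = 10^(42/10) = 15848.931925
R^4 = 99000 * 15848.931925^2 * 0.057^2 * 67.0 / ((4*pi)^3 * 1.38e-23 * 290 * 1000000.0 * 12)
R^4 = 5.68031e22 m^4
R_max = (5.68031e22)^(1/4) = 488194.6 m = 488.2 km

488.2 km


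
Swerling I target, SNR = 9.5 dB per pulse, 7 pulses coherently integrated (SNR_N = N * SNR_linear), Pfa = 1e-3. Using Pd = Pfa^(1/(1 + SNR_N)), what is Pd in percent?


SNR_lin = 10^(9.5/10) = 8.91251
SNR_N = 7 * 8.91251 = 62.38757
1/(1 + SNR_N) = 1/63.38757 = 0.015776
Pd = (1e-3)^0.015776 = 0.89675
Pd = 89.7%

89.7%


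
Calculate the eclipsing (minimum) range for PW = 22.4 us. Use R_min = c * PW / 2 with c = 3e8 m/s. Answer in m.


R_min = 3e8 * 22.4e-6 / 2 = 3360.0 m

3360.0 m


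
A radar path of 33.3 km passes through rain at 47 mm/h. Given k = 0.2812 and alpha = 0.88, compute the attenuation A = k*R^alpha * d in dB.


gamma = 0.2812 * 47^0.88 = 8.32648 dB/km
A = 8.32648 * 33.3 = 277.27 dB

277.27 dB


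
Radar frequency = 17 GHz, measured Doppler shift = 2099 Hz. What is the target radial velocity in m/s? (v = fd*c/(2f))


v = 2099 * 3e8 / (2 * 17000000000.0) = 18.5 m/s

18.5 m/s


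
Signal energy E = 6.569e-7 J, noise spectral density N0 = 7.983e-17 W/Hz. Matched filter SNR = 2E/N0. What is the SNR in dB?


SNR_lin = 2 * 6.569e-7 / 7.983e-17 = 1.646e10
SNR_dB = 10*log10(1.646e10) = 102.2 dB

102.2 dB


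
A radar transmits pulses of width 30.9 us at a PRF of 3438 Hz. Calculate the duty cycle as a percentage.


DC = 30.9e-6 * 3438 * 100 = 10.62%

10.62%


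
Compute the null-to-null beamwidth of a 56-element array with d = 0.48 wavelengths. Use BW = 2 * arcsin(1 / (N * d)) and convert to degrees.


1/(N*d) = 1/(56*0.48) = 0.037202
BW = 2*arcsin(0.037202) = 4.3 degrees

4.3 degrees


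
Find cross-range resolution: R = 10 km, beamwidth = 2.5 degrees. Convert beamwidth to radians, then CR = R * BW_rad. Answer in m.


BW_rad = 0.043633231
CR = 10000 * 0.043633231 = 436.3 m

436.3 m


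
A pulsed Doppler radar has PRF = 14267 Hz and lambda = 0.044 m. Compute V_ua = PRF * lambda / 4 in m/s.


V_ua = 14267 * 0.044 / 4 = 156.9 m/s

156.9 m/s


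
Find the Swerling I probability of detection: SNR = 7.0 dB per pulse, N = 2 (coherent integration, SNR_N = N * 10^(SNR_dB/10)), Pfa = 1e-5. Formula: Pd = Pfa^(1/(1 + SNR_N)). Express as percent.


SNR_lin = 10^(7.0/10) = 5.01187
SNR_N = 2 * 5.01187 = 10.02374
1/(1 + SNR_N) = 1/11.02374 = 0.0907133
Pd = (1e-5)^0.0907133 = 0.35191
Pd = 35.2%

35.2%


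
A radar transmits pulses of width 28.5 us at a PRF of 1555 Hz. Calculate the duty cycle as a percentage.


DC = 28.5e-6 * 1555 * 100 = 4.43%

4.43%


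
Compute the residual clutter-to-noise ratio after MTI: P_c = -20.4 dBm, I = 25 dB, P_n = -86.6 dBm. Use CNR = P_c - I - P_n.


CNR = -20.4 - 25 - (-86.6) = 41.2 dB

41.2 dB


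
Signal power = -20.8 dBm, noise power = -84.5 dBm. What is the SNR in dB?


SNR = -20.8 - (-84.5) = 63.7 dB

63.7 dB


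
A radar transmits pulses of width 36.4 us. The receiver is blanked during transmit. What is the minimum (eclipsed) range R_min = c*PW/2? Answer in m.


R_min = 3e8 * 36.4e-6 / 2 = 5460.0 m

5460.0 m


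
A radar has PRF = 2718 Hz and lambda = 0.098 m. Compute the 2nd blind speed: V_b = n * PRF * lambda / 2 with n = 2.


V_blind = 2 * 2718 * 0.098 / 2 = 266.4 m/s

266.4 m/s


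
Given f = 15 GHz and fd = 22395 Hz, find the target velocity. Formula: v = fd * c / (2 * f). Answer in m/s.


v = 22395 * 3e8 / (2 * 15000000000.0) = 224.0 m/s

224.0 m/s


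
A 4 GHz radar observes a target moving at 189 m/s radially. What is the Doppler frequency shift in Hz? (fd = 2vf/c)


fd = 2 * 189 * 4000000000.0 / 3e8 = 5040.0 Hz

5040.0 Hz


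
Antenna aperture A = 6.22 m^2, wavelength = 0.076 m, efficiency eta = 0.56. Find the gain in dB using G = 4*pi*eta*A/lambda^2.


G_linear = 4*pi*0.56*6.22/0.076^2 = 7578.11
G_dB = 10*log10(7578.11) = 38.8 dB

38.8 dB


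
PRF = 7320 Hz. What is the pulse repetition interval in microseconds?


PRI = 1/7320 = 0.000136612 s = 136.6 us

136.6 us


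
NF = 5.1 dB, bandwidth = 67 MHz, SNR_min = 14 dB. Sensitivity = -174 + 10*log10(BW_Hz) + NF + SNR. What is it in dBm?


10*log10(67000000.0) = 78.26
S = -174 + 78.26 + 5.1 + 14 = -76.6 dBm

-76.6 dBm


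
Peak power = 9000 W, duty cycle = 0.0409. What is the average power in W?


P_avg = 9000 * 0.0409 = 368.1 W

368.1 W


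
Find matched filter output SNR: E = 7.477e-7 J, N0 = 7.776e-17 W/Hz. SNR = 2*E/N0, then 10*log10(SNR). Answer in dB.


SNR_lin = 2 * 7.477e-7 / 7.776e-17 = 1.923e10
SNR_dB = 10*log10(1.923e10) = 102.8 dB

102.8 dB


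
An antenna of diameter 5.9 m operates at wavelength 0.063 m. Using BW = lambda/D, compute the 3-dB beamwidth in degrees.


BW_rad = 0.063 / 5.9 = 0.010678
BW_deg = 0.61 degrees

0.61 degrees


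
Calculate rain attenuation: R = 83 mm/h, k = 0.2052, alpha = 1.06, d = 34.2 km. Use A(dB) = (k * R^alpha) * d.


gamma = 0.2052 * 83^1.06 = 22.202411 dB/km
A = 22.202411 * 34.2 = 759.32 dB

759.32 dB


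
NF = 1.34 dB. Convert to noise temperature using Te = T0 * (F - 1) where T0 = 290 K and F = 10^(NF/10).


NF_lin = 10^(1.34/10) = 1.361445
Te = 290 * (1.361445 - 1) = 104.8 K

104.8 K


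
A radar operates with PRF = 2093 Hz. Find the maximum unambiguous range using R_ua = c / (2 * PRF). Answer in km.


R_ua = 3e8 / (2 * 2093) = 71667.5 m = 71.7 km

71.7 km


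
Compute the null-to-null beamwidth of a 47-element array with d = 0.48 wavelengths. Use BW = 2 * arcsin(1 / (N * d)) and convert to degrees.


1/(N*d) = 1/(47*0.48) = 0.044326
BW = 2*arcsin(0.044326) = 5.1 degrees

5.1 degrees


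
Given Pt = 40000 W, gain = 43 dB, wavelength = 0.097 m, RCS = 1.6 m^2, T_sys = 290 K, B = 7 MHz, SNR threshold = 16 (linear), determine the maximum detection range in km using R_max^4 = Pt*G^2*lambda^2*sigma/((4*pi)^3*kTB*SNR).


G_lin = 10^(43/10) = 19952.62315
R^4 = 40000 * 19952.62315^2 * 0.097^2 * 1.6 / ((4*pi)^3 * 1.38e-23 * 290 * 7000000.0 * 16)
R^4 = 2.69525e20 m^4
R_max = (2.69525e20)^(1/4) = 128129.7 m = 128.1 km

128.1 km


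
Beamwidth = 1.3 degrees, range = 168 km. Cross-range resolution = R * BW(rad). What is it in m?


BW_rad = 0.02268928
CR = 168000 * 0.02268928 = 3811.8 m

3811.8 m


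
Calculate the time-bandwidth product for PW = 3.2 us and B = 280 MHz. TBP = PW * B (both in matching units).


TBP = 3.2 * 280 = 896.0

896.0


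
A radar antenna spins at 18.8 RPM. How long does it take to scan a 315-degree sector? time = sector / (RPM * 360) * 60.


t = 315 / (18.8 * 360) * 60 = 2.79 s

2.79 s


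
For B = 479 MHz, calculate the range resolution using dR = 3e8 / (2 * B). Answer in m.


dR = 3e8 / (2 * 479000000.0) = 0.31 m

0.31 m


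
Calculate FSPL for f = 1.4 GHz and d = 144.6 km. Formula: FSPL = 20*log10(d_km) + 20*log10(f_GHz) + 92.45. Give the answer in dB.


20*log10(144.6) = 43.2
20*log10(1.4) = 2.92
FSPL = 138.6 dB

138.6 dB


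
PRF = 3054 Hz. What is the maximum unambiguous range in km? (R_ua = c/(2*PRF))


R_ua = 3e8 / (2 * 3054) = 49115.9 m = 49.1 km

49.1 km


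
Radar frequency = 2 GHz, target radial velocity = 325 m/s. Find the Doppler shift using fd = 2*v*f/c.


fd = 2 * 325 * 2000000000.0 / 3e8 = 4333.3 Hz

4333.3 Hz


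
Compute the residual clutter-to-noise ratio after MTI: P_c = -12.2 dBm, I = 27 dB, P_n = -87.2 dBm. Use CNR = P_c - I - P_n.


CNR = -12.2 - 27 - (-87.2) = 48.0 dB

48.0 dB


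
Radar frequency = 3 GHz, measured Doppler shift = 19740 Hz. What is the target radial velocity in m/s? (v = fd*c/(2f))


v = 19740 * 3e8 / (2 * 3000000000.0) = 987.0 m/s

987.0 m/s


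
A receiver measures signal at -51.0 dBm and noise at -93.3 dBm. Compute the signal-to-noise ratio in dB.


SNR = -51.0 - (-93.3) = 42.3 dB

42.3 dB


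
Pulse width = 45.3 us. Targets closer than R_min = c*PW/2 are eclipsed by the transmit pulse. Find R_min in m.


R_min = 3e8 * 45.3e-6 / 2 = 6795.0 m

6795.0 m


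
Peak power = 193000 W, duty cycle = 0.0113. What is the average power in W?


P_avg = 193000 * 0.0113 = 2180.9 W

2180.9 W


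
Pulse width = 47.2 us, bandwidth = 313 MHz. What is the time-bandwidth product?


TBP = 47.2 * 313 = 14773.6

14773.6


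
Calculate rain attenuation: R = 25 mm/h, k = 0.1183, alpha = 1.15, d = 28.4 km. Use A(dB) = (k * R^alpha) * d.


gamma = 0.1183 * 25^1.15 = 4.793092 dB/km
A = 4.793092 * 28.4 = 136.12 dB

136.12 dB


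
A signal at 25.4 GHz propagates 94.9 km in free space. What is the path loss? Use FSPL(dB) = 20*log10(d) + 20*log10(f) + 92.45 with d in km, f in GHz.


20*log10(94.9) = 39.55
20*log10(25.4) = 28.1
FSPL = 160.1 dB

160.1 dB


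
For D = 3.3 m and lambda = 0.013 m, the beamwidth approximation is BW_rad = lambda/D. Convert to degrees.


BW_rad = 0.013 / 3.3 = 0.003939
BW_deg = 0.23 degrees

0.23 degrees


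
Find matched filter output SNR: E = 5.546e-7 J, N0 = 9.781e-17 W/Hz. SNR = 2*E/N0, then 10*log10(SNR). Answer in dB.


SNR_lin = 2 * 5.546e-7 / 9.781e-17 = 1.134e10
SNR_dB = 10*log10(1.134e10) = 100.5 dB

100.5 dB


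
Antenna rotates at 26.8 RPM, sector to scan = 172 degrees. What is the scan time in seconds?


t = 172 / (26.8 * 360) * 60 = 1.07 s

1.07 s


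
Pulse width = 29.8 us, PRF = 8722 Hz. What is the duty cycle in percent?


DC = 29.8e-6 * 8722 * 100 = 25.99%

25.99%


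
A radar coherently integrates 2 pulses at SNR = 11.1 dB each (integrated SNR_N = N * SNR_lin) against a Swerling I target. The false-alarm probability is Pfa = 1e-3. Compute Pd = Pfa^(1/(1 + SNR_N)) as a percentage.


SNR_lin = 10^(11.1/10) = 12.8825
SNR_N = 2 * 12.8825 = 25.765
1/(1 + SNR_N) = 1/26.765 = 0.0373622
Pd = (1e-3)^0.0373622 = 0.77253
Pd = 77.3%

77.3%


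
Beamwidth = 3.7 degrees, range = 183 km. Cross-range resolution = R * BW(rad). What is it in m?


BW_rad = 0.064577182
CR = 183000 * 0.064577182 = 11817.6 m

11817.6 m


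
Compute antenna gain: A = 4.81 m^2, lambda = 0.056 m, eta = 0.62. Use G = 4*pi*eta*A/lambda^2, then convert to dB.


G_linear = 4*pi*0.62*4.81/0.056^2 = 11950.07
G_dB = 10*log10(11950.07) = 40.8 dB

40.8 dB


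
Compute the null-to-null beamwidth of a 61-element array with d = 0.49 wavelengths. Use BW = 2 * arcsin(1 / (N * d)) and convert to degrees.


1/(N*d) = 1/(61*0.49) = 0.033456
BW = 2*arcsin(0.033456) = 3.8 degrees

3.8 degrees


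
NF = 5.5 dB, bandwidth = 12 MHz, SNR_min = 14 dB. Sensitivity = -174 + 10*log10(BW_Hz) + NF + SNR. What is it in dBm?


10*log10(12000000.0) = 70.79
S = -174 + 70.79 + 5.5 + 14 = -83.7 dBm

-83.7 dBm


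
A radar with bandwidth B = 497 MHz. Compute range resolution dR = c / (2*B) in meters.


dR = 3e8 / (2 * 497000000.0) = 0.3 m

0.3 m


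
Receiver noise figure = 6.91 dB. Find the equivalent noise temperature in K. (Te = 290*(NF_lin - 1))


NF_lin = 10^(6.91/10) = 4.909079
Te = 290 * (4.909079 - 1) = 1133.6 K

1133.6 K


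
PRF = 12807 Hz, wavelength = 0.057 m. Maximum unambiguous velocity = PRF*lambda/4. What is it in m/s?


V_ua = 12807 * 0.057 / 4 = 182.5 m/s

182.5 m/s


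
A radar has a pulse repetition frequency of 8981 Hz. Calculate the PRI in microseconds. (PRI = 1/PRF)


PRI = 1/8981 = 0.0001113462 s = 111.3 us

111.3 us


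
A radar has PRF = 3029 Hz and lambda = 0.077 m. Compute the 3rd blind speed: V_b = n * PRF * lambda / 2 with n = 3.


V_blind = 3 * 3029 * 0.077 / 2 = 349.8 m/s

349.8 m/s


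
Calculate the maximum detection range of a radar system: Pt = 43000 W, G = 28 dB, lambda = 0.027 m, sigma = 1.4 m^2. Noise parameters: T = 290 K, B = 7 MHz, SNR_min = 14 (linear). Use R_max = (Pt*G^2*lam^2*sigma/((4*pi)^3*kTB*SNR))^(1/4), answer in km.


G_lin = 10^(28/10) = 630.957344
R^4 = 43000 * 630.957344^2 * 0.027^2 * 1.4 / ((4*pi)^3 * 1.38e-23 * 290 * 7000000.0 * 14)
R^4 = 2.24487e16 m^4
R_max = (2.24487e16)^(1/4) = 12240.5 m = 12.2 km

12.2 km


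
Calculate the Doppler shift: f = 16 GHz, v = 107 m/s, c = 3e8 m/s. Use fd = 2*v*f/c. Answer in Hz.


fd = 2 * 107 * 16000000000.0 / 3e8 = 11413.3 Hz

11413.3 Hz


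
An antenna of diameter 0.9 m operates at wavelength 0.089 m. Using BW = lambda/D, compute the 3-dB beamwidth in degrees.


BW_rad = 0.089 / 0.9 = 0.098889
BW_deg = 5.67 degrees

5.67 degrees


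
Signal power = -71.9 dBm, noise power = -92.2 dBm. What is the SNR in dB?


SNR = -71.9 - (-92.2) = 20.3 dB

20.3 dB


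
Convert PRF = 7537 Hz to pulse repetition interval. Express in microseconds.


PRI = 1/7537 = 0.0001326788 s = 132.7 us

132.7 us


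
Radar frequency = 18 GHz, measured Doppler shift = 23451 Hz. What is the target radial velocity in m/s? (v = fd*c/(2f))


v = 23451 * 3e8 / (2 * 18000000000.0) = 195.4 m/s

195.4 m/s


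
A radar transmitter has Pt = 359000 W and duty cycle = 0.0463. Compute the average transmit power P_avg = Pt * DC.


P_avg = 359000 * 0.0463 = 16621.7 W

16621.7 W


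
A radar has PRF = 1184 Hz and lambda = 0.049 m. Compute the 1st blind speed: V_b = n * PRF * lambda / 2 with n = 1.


V_blind = 1 * 1184 * 0.049 / 2 = 29.0 m/s

29.0 m/s


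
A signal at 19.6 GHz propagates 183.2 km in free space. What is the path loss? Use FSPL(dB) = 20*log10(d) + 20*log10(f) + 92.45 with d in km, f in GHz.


20*log10(183.2) = 45.26
20*log10(19.6) = 25.85
FSPL = 163.6 dB

163.6 dB


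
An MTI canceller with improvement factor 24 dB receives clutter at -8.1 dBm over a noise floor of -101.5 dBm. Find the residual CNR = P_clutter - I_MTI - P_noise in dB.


CNR = -8.1 - 24 - (-101.5) = 69.4 dB

69.4 dB


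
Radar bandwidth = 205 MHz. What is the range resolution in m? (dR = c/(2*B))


dR = 3e8 / (2 * 205000000.0) = 0.73 m

0.73 m


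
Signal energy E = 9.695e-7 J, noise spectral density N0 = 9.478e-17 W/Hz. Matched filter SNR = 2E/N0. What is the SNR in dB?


SNR_lin = 2 * 9.695e-7 / 9.478e-17 = 2.046e10
SNR_dB = 10*log10(2.046e10) = 103.1 dB

103.1 dB


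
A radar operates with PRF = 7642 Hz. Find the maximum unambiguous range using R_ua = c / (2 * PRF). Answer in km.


R_ua = 3e8 / (2 * 7642) = 19628.4 m = 19.6 km

19.6 km


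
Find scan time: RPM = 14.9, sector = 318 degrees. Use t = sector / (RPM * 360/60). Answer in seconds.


t = 318 / (14.9 * 360) * 60 = 3.56 s

3.56 s


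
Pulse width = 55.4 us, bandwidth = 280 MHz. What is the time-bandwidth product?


TBP = 55.4 * 280 = 15512.0

15512.0


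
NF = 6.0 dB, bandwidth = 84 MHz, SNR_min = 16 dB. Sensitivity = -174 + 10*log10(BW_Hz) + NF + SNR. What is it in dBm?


10*log10(84000000.0) = 79.24
S = -174 + 79.24 + 6.0 + 16 = -72.8 dBm

-72.8 dBm


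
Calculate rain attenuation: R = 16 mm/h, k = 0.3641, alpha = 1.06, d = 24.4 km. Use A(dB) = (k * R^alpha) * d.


gamma = 0.3641 * 16^1.06 = 6.879991 dB/km
A = 6.879991 * 24.4 = 167.87 dB

167.87 dB


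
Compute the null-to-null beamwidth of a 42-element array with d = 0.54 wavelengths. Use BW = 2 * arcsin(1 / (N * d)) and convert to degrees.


1/(N*d) = 1/(42*0.54) = 0.044092
BW = 2*arcsin(0.044092) = 5.1 degrees

5.1 degrees


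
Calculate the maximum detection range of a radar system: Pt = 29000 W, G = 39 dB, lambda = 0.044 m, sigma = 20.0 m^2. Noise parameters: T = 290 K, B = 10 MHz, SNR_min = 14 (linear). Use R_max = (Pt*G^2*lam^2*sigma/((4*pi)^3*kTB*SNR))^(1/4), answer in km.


G_lin = 10^(39/10) = 7943.282347
R^4 = 29000 * 7943.282347^2 * 0.044^2 * 20.0 / ((4*pi)^3 * 1.38e-23 * 290 * 10000000.0 * 14)
R^4 = 6.37234e19 m^4
R_max = (6.37234e19)^(1/4) = 89345.9 m = 89.3 km

89.3 km


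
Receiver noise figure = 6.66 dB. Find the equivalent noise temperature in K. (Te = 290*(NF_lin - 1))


NF_lin = 10^(6.66/10) = 4.634469
Te = 290 * (4.634469 - 1) = 1054.0 K

1054.0 K


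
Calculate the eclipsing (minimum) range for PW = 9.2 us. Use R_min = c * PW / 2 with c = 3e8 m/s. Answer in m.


R_min = 3e8 * 9.2e-6 / 2 = 1380.0 m

1380.0 m


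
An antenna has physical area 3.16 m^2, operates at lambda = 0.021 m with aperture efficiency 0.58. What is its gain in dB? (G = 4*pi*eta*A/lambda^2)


G_linear = 4*pi*0.58*3.16/0.021^2 = 52225.95
G_dB = 10*log10(52225.95) = 47.2 dB

47.2 dB


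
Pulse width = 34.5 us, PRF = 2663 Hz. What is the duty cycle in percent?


DC = 34.5e-6 * 2663 * 100 = 9.19%

9.19%


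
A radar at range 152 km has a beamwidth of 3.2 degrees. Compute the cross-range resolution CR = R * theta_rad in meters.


BW_rad = 0.055850536
CR = 152000 * 0.055850536 = 8489.3 m

8489.3 m


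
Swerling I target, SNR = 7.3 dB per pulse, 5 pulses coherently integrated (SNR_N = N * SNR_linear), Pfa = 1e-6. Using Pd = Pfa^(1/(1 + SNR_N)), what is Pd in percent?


SNR_lin = 10^(7.3/10) = 5.37032
SNR_N = 5 * 5.37032 = 26.8516
1/(1 + SNR_N) = 1/27.8516 = 0.0359046
Pd = (1e-6)^0.0359046 = 0.60894
Pd = 60.9%

60.9%


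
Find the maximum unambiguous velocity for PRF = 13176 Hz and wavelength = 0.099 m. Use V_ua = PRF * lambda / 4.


V_ua = 13176 * 0.099 / 4 = 326.1 m/s

326.1 m/s


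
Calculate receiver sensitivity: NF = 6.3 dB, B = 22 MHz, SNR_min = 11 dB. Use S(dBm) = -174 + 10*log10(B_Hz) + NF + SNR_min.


10*log10(22000000.0) = 73.42
S = -174 + 73.42 + 6.3 + 11 = -83.3 dBm

-83.3 dBm


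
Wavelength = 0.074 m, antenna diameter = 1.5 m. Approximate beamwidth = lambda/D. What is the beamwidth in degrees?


BW_rad = 0.074 / 1.5 = 0.049333
BW_deg = 2.83 degrees

2.83 degrees


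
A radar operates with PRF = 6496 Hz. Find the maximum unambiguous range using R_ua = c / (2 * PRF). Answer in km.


R_ua = 3e8 / (2 * 6496) = 23091.1 m = 23.1 km

23.1 km


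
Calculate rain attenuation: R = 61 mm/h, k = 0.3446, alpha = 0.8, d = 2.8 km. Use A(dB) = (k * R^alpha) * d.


gamma = 0.3446 * 61^0.8 = 9.238025 dB/km
A = 9.238025 * 2.8 = 25.87 dB

25.87 dB


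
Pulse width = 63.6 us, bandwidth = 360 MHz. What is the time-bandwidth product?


TBP = 63.6 * 360 = 22896.0

22896.0


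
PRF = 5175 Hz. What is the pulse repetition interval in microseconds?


PRI = 1/5175 = 0.0001932367 s = 193.2 us

193.2 us


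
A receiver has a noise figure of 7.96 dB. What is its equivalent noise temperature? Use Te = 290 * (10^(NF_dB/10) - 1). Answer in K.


NF_lin = 10^(7.96/10) = 6.251727
Te = 290 * (6.251727 - 1) = 1523.0 K

1523.0 K


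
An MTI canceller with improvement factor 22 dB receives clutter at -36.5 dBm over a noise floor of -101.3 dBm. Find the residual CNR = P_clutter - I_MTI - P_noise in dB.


CNR = -36.5 - 22 - (-101.3) = 42.8 dB

42.8 dB


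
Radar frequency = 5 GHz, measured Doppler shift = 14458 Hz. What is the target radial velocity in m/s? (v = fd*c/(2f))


v = 14458 * 3e8 / (2 * 5000000000.0) = 433.7 m/s

433.7 m/s


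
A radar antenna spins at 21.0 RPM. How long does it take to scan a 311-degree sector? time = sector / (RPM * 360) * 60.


t = 311 / (21.0 * 360) * 60 = 2.47 s

2.47 s


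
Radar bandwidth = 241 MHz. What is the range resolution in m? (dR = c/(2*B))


dR = 3e8 / (2 * 241000000.0) = 0.62 m

0.62 m


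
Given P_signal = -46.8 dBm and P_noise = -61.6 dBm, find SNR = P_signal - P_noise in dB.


SNR = -46.8 - (-61.6) = 14.8 dB

14.8 dB


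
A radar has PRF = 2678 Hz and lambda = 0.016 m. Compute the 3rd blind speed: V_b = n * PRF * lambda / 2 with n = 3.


V_blind = 3 * 2678 * 0.016 / 2 = 64.3 m/s

64.3 m/s


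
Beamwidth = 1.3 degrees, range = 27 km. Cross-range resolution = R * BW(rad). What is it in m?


BW_rad = 0.02268928
CR = 27000 * 0.02268928 = 612.6 m

612.6 m


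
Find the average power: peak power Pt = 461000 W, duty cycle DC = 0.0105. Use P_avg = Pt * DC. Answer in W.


P_avg = 461000 * 0.0105 = 4840.5 W

4840.5 W


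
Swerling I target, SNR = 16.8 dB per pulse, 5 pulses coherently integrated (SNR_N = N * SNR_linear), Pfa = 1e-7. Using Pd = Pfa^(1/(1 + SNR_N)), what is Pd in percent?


SNR_lin = 10^(16.8/10) = 47.86301
SNR_N = 5 * 47.86301 = 239.31505
1/(1 + SNR_N) = 1/240.31505 = 0.0041612
Pd = (1e-7)^0.0041612 = 0.93513
Pd = 93.5%

93.5%


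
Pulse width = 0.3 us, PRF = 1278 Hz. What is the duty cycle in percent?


DC = 0.3e-6 * 1278 * 100 = 0.04%

0.04%


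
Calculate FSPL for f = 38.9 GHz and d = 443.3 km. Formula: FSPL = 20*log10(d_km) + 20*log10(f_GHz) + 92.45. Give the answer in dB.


20*log10(443.3) = 52.93
20*log10(38.9) = 31.8
FSPL = 177.2 dB

177.2 dB


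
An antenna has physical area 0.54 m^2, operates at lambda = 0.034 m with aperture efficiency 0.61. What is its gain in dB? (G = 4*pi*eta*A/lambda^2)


G_linear = 4*pi*0.61*0.54/0.034^2 = 3580.76
G_dB = 10*log10(3580.76) = 35.5 dB

35.5 dB


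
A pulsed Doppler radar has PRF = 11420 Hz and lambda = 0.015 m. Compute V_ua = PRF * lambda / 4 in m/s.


V_ua = 11420 * 0.015 / 4 = 42.8 m/s

42.8 m/s


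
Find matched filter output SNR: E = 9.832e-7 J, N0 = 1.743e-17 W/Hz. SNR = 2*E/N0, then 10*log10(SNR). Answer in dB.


SNR_lin = 2 * 9.832e-7 / 1.743e-17 = 1.128e11
SNR_dB = 10*log10(1.128e11) = 110.5 dB

110.5 dB


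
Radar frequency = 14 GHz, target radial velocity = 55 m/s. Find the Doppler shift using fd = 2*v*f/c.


fd = 2 * 55 * 14000000000.0 / 3e8 = 5133.3 Hz

5133.3 Hz


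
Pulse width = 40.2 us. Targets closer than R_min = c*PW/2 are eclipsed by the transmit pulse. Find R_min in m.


R_min = 3e8 * 40.2e-6 / 2 = 6030.0 m

6030.0 m


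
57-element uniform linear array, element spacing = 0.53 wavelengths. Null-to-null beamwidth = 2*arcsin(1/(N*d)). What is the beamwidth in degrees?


1/(N*d) = 1/(57*0.53) = 0.033102
BW = 2*arcsin(0.033102) = 3.8 degrees

3.8 degrees


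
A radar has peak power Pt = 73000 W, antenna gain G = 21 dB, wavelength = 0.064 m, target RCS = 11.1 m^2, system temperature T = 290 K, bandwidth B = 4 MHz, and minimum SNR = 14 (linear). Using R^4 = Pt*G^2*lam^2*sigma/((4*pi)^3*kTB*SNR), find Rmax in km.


G_lin = 10^(21/10) = 125.892541
R^4 = 73000 * 125.892541^2 * 0.064^2 * 11.1 / ((4*pi)^3 * 1.38e-23 * 290 * 4000000.0 * 14)
R^4 = 1.1828e17 m^4
R_max = (1.1828e17)^(1/4) = 18545.0 m = 18.5 km

18.5 km


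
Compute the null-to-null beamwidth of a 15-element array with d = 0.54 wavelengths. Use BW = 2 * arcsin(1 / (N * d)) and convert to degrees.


1/(N*d) = 1/(15*0.54) = 0.123457
BW = 2*arcsin(0.123457) = 14.2 degrees

14.2 degrees


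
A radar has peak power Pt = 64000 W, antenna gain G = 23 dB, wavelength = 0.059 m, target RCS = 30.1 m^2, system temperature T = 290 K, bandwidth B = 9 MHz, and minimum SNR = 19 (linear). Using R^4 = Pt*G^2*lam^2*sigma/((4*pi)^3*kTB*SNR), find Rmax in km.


G_lin = 10^(23/10) = 199.526231
R^4 = 64000 * 199.526231^2 * 0.059^2 * 30.1 / ((4*pi)^3 * 1.38e-23 * 290 * 9000000.0 * 19)
R^4 = 1.96584e17 m^4
R_max = (1.96584e17)^(1/4) = 21056.5 m = 21.1 km

21.1 km


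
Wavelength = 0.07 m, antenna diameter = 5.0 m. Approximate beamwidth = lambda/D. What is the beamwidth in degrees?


BW_rad = 0.07 / 5.0 = 0.014
BW_deg = 0.8 degrees

0.8 degrees


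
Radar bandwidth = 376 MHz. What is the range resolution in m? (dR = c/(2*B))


dR = 3e8 / (2 * 376000000.0) = 0.4 m

0.4 m


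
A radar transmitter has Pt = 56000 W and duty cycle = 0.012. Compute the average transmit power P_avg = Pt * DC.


P_avg = 56000 * 0.012 = 672.0 W

672.0 W


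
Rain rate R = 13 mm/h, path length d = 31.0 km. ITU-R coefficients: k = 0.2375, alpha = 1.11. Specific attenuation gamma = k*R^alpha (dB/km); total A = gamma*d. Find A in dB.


gamma = 0.2375 * 13^1.11 = 4.093933 dB/km
A = 4.093933 * 31.0 = 126.91 dB

126.91 dB


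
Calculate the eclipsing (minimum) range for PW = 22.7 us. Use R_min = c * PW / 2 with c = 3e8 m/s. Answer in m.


R_min = 3e8 * 22.7e-6 / 2 = 3405.0 m

3405.0 m


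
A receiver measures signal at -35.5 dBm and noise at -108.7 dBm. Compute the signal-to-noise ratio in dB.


SNR = -35.5 - (-108.7) = 73.2 dB

73.2 dB


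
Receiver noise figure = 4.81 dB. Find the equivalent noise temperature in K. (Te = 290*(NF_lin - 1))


NF_lin = 10^(4.81/10) = 3.026913
Te = 290 * (3.026913 - 1) = 587.8 K

587.8 K


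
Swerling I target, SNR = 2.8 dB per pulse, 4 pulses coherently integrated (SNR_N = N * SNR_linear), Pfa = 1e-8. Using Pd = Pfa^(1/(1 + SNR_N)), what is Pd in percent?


SNR_lin = 10^(2.8/10) = 1.90546
SNR_N = 4 * 1.90546 = 7.62184
1/(1 + SNR_N) = 1/8.62184 = 0.1159845
Pd = (1e-8)^0.1159845 = 0.11807
Pd = 11.8%

11.8%


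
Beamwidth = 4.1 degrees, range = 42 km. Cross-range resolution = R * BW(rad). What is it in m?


BW_rad = 0.071558499
CR = 42000 * 0.071558499 = 3005.5 m

3005.5 m


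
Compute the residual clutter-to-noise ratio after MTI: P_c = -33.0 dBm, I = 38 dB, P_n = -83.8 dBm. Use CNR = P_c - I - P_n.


CNR = -33.0 - 38 - (-83.8) = 12.8 dB

12.8 dB


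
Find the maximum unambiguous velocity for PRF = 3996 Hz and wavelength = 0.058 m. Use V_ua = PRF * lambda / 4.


V_ua = 3996 * 0.058 / 4 = 57.9 m/s

57.9 m/s


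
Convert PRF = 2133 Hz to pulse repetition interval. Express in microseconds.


PRI = 1/2133 = 0.0004688233 s = 468.8 us

468.8 us


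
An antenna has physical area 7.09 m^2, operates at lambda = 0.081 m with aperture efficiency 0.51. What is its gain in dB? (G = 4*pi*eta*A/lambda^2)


G_linear = 4*pi*0.51*7.09/0.081^2 = 6925.58
G_dB = 10*log10(6925.58) = 38.4 dB

38.4 dB


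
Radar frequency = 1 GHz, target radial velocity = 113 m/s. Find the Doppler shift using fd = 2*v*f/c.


fd = 2 * 113 * 1000000000.0 / 3e8 = 753.3 Hz

753.3 Hz


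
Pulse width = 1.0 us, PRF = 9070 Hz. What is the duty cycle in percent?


DC = 1.0e-6 * 9070 * 100 = 0.91%

0.91%


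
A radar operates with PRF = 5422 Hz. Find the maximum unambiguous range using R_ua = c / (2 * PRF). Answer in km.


R_ua = 3e8 / (2 * 5422) = 27665.1 m = 27.7 km

27.7 km


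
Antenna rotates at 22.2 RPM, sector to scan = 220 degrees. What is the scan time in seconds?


t = 220 / (22.2 * 360) * 60 = 1.65 s

1.65 s


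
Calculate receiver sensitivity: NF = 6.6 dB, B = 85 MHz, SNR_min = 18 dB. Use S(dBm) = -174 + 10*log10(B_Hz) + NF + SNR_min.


10*log10(85000000.0) = 79.29
S = -174 + 79.29 + 6.6 + 18 = -70.1 dBm

-70.1 dBm


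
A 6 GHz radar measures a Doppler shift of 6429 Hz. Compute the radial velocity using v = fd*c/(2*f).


v = 6429 * 3e8 / (2 * 6000000000.0) = 160.7 m/s

160.7 m/s


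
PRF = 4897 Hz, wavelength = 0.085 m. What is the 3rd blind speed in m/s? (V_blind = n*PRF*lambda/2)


V_blind = 3 * 4897 * 0.085 / 2 = 624.4 m/s

624.4 m/s


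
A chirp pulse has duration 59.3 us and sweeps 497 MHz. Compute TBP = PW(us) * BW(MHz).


TBP = 59.3 * 497 = 29472.1

29472.1


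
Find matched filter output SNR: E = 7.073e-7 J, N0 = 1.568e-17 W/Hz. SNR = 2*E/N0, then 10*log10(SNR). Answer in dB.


SNR_lin = 2 * 7.073e-7 / 1.568e-17 = 9.022e10
SNR_dB = 10*log10(9.022e10) = 109.6 dB

109.6 dB


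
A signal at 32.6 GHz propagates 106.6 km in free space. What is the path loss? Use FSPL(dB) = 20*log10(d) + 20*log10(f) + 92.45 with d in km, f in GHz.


20*log10(106.6) = 40.56
20*log10(32.6) = 30.26
FSPL = 163.3 dB

163.3 dB


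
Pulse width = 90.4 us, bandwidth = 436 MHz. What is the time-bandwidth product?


TBP = 90.4 * 436 = 39414.4

39414.4


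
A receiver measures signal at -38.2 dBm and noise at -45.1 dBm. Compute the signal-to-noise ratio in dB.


SNR = -38.2 - (-45.1) = 6.9 dB

6.9 dB


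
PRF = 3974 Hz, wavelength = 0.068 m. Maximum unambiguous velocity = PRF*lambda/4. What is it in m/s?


V_ua = 3974 * 0.068 / 4 = 67.6 m/s

67.6 m/s


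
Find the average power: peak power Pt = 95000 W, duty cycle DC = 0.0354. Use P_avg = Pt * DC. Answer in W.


P_avg = 95000 * 0.0354 = 3363.0 W

3363.0 W


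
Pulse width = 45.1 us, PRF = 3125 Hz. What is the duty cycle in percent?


DC = 45.1e-6 * 3125 * 100 = 14.09%

14.09%


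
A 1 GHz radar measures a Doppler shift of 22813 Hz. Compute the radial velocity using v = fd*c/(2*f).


v = 22813 * 3e8 / (2 * 1000000000.0) = 3422.0 m/s

3422.0 m/s


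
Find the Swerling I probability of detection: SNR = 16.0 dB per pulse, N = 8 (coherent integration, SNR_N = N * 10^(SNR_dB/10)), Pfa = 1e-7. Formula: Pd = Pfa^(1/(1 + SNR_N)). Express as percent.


SNR_lin = 10^(16.0/10) = 39.81072
SNR_N = 8 * 39.81072 = 318.48576
1/(1 + SNR_N) = 1/319.48576 = 0.00313
Pd = (1e-7)^0.00313 = 0.9508
Pd = 95.1%

95.1%


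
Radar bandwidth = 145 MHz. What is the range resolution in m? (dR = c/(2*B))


dR = 3e8 / (2 * 145000000.0) = 1.03 m

1.03 m


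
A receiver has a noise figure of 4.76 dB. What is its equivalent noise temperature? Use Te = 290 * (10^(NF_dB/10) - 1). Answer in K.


NF_lin = 10^(4.76/10) = 2.992265
Te = 290 * (2.992265 - 1) = 577.8 K

577.8 K


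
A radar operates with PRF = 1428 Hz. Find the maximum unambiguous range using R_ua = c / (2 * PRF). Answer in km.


R_ua = 3e8 / (2 * 1428) = 105042.0 m = 105.0 km

105.0 km


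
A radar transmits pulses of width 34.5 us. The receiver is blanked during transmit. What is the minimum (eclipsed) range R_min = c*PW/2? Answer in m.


R_min = 3e8 * 34.5e-6 / 2 = 5175.0 m

5175.0 m


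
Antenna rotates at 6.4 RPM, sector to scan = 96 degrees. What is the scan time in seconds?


t = 96 / (6.4 * 360) * 60 = 2.5 s

2.5 s


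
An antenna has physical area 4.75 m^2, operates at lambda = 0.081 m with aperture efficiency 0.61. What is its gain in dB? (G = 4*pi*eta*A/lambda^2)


G_linear = 4*pi*0.61*4.75/0.081^2 = 5549.62
G_dB = 10*log10(5549.62) = 37.4 dB

37.4 dB


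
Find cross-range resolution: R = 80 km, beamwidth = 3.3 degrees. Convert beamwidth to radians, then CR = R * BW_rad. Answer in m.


BW_rad = 0.057595865
CR = 80000 * 0.057595865 = 4607.7 m

4607.7 m


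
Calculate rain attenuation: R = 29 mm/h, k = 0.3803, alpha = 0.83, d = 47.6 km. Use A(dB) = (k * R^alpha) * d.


gamma = 0.3803 * 29^0.83 = 6.221809 dB/km
A = 6.221809 * 47.6 = 296.16 dB

296.16 dB


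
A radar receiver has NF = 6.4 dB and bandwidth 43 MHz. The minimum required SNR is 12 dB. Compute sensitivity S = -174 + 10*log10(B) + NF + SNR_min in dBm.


10*log10(43000000.0) = 76.33
S = -174 + 76.33 + 6.4 + 12 = -79.3 dBm

-79.3 dBm


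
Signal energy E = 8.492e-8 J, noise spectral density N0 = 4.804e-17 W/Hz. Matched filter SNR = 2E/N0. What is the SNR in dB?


SNR_lin = 2 * 8.492e-8 / 4.804e-17 = 3.535e9
SNR_dB = 10*log10(3.535e9) = 95.5 dB

95.5 dB


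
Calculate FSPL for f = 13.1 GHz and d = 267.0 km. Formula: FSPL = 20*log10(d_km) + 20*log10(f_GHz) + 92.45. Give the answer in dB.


20*log10(267.0) = 48.53
20*log10(13.1) = 22.35
FSPL = 163.3 dB

163.3 dB


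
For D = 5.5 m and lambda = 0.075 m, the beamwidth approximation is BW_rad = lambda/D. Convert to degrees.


BW_rad = 0.075 / 5.5 = 0.013636
BW_deg = 0.78 degrees

0.78 degrees


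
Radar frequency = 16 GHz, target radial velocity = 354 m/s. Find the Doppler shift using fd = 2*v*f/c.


fd = 2 * 354 * 16000000000.0 / 3e8 = 37760.0 Hz

37760.0 Hz


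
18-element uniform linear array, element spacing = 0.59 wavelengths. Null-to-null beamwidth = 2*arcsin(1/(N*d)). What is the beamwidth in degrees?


1/(N*d) = 1/(18*0.59) = 0.094162
BW = 2*arcsin(0.094162) = 10.8 degrees

10.8 degrees


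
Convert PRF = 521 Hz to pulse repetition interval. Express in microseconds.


PRI = 1/521 = 0.0019193858 s = 1919.4 us

1919.4 us


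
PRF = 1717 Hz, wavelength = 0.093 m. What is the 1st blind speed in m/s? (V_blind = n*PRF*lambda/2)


V_blind = 1 * 1717 * 0.093 / 2 = 79.8 m/s

79.8 m/s


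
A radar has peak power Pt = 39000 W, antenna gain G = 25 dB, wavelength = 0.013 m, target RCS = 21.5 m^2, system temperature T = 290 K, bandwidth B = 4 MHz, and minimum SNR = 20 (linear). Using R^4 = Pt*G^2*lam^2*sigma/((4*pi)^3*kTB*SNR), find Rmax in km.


G_lin = 10^(25/10) = 316.227766
R^4 = 39000 * 316.227766^2 * 0.013^2 * 21.5 / ((4*pi)^3 * 1.38e-23 * 290 * 4000000.0 * 20)
R^4 = 2.23045e16 m^4
R_max = (2.23045e16)^(1/4) = 12220.8 m = 12.2 km

12.2 km


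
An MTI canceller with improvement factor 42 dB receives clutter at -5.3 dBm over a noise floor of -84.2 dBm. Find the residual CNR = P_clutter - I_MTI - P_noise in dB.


CNR = -5.3 - 42 - (-84.2) = 36.9 dB

36.9 dB


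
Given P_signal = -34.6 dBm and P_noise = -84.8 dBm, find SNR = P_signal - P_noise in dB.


SNR = -34.6 - (-84.8) = 50.2 dB

50.2 dB


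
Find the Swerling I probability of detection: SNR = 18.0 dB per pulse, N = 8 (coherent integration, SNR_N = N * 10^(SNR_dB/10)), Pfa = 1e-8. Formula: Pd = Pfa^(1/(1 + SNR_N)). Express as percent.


SNR_lin = 10^(18.0/10) = 63.09573
SNR_N = 8 * 63.09573 = 504.76584
1/(1 + SNR_N) = 1/505.76584 = 0.0019772
Pd = (1e-8)^0.0019772 = 0.96423
Pd = 96.4%

96.4%


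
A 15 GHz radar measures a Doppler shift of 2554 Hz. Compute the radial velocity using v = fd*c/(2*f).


v = 2554 * 3e8 / (2 * 15000000000.0) = 25.5 m/s

25.5 m/s


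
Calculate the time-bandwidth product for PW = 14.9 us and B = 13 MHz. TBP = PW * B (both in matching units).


TBP = 14.9 * 13 = 193.7

193.7
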